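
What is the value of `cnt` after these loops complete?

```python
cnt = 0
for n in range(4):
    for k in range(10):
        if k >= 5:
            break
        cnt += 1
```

Inner breaks at 5, outer runs 4 times
`cnt` takes the values: 0 → 1 → 2 → 3 → 4 → 5 → 6 → 7 → 8 → 9 → 10 → 11 → 12 → 13 → 14 → 15 → 16 → 17 → 18 → 19 → 20

Answer: 20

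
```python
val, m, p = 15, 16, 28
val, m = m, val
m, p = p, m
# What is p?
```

Trace:
`val, m, p = 15, 16, 28` → val = 15; m = 16; p = 28
`val, m = m, val` → val = 16; m = 15
`m, p = p, m` → m = 28; p = 15
So p = 15

Answer: 15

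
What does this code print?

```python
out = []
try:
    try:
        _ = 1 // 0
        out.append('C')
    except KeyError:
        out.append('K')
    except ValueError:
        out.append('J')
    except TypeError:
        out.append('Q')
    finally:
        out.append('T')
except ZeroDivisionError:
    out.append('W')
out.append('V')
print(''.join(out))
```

Execution trace: 'T' (finally) → 'W' (outer except ZeroDivisionError) → 'V' (after the try/except). Output: TWV

Answer: TWV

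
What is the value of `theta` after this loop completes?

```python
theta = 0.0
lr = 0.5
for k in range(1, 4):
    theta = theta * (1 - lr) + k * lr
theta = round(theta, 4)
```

Moving average with lr=0.5
`theta` takes the values: 0.0 → 0.5 → 1.25 → 2.125

Answer: 2.125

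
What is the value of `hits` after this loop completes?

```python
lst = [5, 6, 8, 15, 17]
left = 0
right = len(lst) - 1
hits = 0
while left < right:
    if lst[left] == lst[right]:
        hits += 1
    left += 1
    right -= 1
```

Count matching pairs from ends
`hits` takes the values: 0

Answer: 0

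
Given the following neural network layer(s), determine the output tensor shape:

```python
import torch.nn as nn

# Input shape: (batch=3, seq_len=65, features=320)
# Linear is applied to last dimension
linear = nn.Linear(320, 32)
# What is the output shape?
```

Input: (3, 65, 320) -> Output: (3, 65, 32)

Answer: (3, 65, 32)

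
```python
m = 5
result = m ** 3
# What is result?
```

Trace:
`m = 5` → m = 5
`result = m ** 3` → result = 125
So result = 125

Answer: 125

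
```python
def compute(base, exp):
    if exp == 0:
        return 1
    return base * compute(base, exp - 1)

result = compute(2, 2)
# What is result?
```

compute(2, 2) = 2 * 2 = 4

Answer: 4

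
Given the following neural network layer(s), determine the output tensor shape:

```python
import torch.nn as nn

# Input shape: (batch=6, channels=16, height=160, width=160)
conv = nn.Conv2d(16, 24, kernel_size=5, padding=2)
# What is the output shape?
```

Input: (6, 16, 160, 160) -> Output: (6, 24, 160, 160)

Answer: (6, 24, 160, 160)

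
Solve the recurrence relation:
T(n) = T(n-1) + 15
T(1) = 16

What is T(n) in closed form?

Unrolling: T(n) = T(1) + 15·(n-1) = 16 + 15(n-1) = 15n + 1.

Answer: T(n) = 15n + 1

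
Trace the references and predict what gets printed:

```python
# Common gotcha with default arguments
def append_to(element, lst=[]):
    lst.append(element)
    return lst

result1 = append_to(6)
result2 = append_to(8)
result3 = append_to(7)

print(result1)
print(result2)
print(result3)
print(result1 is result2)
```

Key concept: mutable default argument gotcha.
Step by step:
`result1 = append_to(6)` → result1 = [6]
`result2 = append_to(8)` → result1 = [6, 8] (same object as result2); result2 = [6, 8] (same object as result1)
`result3 = append_to(7)` → result1 = [6, 8, 7] (same object as result2, result3); result2 = [6, 8, 7] (same object as result1, result3); result3 = [6, 8, 7] (same object as result1, result2)
`print(result1)` → prints [6, 8, 7]
`print(result2)` → prints [6, 8, 7]
`print(result3)` → prints [6, 8, 7]
`print(result1 is result2)` → prints True

Answer:
[6, 8, 7]
[6, 8, 7]
[6, 8, 7]
True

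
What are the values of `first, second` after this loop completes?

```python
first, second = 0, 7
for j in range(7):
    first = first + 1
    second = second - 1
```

first goes 0→7, second goes 7→0
`first, second` takes the values: (0, 7) → (1, 7) → (1, 6) → (2, 6) → (2, 5) → (3, 5) → (3, 4) → (4, 4) → (4, 3) → (5, 3) → (5, 2) → (6, 2) → (6, 1) → (7, 1) → (7, 0)

Answer: 7, 0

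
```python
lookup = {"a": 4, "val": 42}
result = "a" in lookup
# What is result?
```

Trace:
`lookup = {"a": 4, "val": 42}` → lookup = {'a': 4, 'val': 42}
`result = "a" in lookup` → result = True
So result = True

Answer: True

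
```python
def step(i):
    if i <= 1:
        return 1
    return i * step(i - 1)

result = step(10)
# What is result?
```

step(10) = 10 * 9 * 8 * 7 * 6 * 5 * 4 * 3 * 2 * 1 = 3628800

Answer: 3628800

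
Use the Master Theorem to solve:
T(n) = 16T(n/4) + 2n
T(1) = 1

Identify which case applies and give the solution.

a=16, b=4, f(n)=2n. log_4(16) = 2. Since c=1 < 2, Case 1 applies: T(n) = Θ(n^log_b(a)) = O(n^2).

Answer: O(n^2) - Case 1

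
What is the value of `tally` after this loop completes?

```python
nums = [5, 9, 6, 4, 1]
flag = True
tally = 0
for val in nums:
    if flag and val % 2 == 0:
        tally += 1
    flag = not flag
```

Count even values at even positions
`tally` takes the values: 0 → 1

Answer: 1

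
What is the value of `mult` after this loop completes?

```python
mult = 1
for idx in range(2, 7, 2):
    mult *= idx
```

Product of even numbers 2 to 6
`mult` takes the values: 1 → 2 → 8 → 48

Answer: 48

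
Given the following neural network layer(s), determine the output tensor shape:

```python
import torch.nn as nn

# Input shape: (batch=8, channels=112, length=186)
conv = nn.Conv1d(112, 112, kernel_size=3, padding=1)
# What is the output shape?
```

Input: (8, 112, 186) -> Output: (8, 112, 186)

Answer: (8, 112, 186)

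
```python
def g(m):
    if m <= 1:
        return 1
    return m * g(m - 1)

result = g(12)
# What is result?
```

g(12) = 12 * 11 * 10 * 9 * 8 * 7 * 6 * 5 * 4 * 3 * 2 * 1 = 479001600

Answer: 479001600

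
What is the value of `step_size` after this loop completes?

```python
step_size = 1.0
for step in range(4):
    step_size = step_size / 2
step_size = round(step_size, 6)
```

Halving LR 4 times: 1 / 2^4
`step_size` takes the values: 1.0 → 0.5 → 0.25 → 0.125 → 0.0625

Answer: 0.0625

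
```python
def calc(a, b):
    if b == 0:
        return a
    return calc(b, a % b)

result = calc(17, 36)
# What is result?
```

calc(17, 36) -> calc(36, 17) -> calc(17, 2) -> calc(2, 1) -> calc(1, 0) -> 1

Answer: 1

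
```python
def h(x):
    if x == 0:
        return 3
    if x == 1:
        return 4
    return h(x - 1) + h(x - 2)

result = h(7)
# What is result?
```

Build up from base cases: h(0)=3, h(1)=4, h(2)=7, h(3)=11, h(4)=18, h(5)=29, h(6)=47, ..., h(7)=76

Answer: 76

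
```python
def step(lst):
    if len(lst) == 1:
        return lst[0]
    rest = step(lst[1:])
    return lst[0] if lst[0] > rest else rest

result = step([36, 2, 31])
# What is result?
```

Recursive max over [36, 2, 31] = 36

Answer: 36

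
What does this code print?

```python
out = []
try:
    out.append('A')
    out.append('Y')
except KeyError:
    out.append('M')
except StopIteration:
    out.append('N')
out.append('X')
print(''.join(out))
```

Execution trace: 'A' (try body) → 'Y' (try body, no exception) → 'X' (after the try/except). Output: AYX

Answer: AYX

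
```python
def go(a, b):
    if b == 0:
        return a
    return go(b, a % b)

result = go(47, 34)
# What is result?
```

go(47, 34) -> go(34, 13) -> go(13, 8) -> go(8, 5) -> go(5, 3) -> go(3, 2) -> go(2, 1) -> go(1, 0) -> 1

Answer: 1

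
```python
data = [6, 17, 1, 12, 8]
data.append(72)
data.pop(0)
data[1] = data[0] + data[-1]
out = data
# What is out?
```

Trace:
`data = [6, 17, 1, 12, 8]` → data = [6, 17, 1, 12, 8]
`data.append(72)` → data = [6, 17, 1, 12, 8, 72]
`data.pop(0)` → data = [17, 1, 12, 8, 72]
`data[1] = data[0] + data[-1]` → data = [17, 89, 12, 8, 72]
`out = data` → out = [17, 89, 12, 8, 72]
So out = [17, 89, 12, 8, 72]

Answer: [17, 89, 12, 8, 72]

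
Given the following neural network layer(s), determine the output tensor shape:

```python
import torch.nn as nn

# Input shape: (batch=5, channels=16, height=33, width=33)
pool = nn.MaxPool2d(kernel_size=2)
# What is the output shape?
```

Input: (5, 16, 33, 33) -> Output: (5, 16, 16, 16)

Answer: (5, 16, 16, 16)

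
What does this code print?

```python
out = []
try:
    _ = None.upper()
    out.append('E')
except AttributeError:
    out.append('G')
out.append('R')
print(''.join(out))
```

Execution trace: 'G' (except AttributeError) → 'R' (after the try/except). Output: GR

Answer: GR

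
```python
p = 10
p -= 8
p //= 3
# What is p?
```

Trace:
`p = 10` → p = 10
`p -= 8` → p = 2
`p //= 3` → p = 0
So p = 0

Answer: 0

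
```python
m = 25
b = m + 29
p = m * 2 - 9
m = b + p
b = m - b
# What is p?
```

Trace:
`m = 25` → m = 25
`b = m + 29` → b = 54
`p = m * 2 - 9` → p = 41
`m = b + p` → m = 95
`b = m - b` → b = 41
So p = 41

Answer: 41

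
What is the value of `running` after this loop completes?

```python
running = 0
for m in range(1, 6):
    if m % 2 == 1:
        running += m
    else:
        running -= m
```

Add odd, subtract even
`running` takes the values: 0 → 1 → -1 → 2 → -2 → 3

Answer: 3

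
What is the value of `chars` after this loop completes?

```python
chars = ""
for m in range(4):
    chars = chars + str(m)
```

Concatenate digits 0 to 3
`chars` takes the values: "" → "0" → "01" → "012" → "0123"

Answer: "0123"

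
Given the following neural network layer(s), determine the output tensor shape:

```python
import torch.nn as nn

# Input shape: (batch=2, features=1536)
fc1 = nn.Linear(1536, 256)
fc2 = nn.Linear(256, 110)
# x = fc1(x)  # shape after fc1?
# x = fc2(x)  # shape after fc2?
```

Input: (2, 1536) -> after fc1: (2, 256) -> Output: (2, 110)

Answer: (2, 110)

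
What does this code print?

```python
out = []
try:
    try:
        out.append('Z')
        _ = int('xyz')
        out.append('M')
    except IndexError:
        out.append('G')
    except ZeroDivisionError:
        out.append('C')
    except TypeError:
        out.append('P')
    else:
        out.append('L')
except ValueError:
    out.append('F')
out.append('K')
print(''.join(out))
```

Execution trace: 'Z' (try body) → 'F' (outer except ValueError) → 'K' (after the try/except). Output: ZFK

Answer: ZFK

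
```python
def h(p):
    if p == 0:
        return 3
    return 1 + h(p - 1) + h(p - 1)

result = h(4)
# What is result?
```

h(p) = 1 + 2·h(p-1), h(0)=3. Closed form: (3+1)·2^4 - 1 = 63.

Answer: 63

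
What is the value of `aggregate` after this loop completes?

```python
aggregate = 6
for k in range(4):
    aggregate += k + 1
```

Start at 6, add 1 to 4 = 16
`aggregate` takes the values: 6 → 7 → 9 → 12 → 16

Answer: 16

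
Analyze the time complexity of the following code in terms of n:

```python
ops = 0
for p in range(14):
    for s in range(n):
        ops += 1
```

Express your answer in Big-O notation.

Each loop level contributes: 1 × n. Multiplying the contributions gives O(n).

Answer: O(n)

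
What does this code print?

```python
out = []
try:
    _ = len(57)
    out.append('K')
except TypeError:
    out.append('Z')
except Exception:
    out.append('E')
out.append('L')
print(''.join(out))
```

Execution trace: 'Z' (except TypeError) → 'L' (after the try/except). Output: ZL

Answer: ZL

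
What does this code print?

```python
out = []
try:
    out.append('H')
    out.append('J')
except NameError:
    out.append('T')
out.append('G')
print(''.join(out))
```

Execution trace: 'H' (try body) → 'J' (try body, no exception) → 'G' (after the try/except). Output: HJG

Answer: HJG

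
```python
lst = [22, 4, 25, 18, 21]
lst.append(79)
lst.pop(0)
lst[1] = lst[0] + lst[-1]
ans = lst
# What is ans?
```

Trace:
`lst = [22, 4, 25, 18, 21]` → lst = [22, 4, 25, 18, 21]
`lst.append(79)` → lst = [22, 4, 25, 18, 21, 79]
`lst.pop(0)` → lst = [4, 25, 18, 21, 79]
`lst[1] = lst[0] + lst[-1]` → lst = [4, 83, 18, 21, 79]
`ans = lst` → ans = [4, 83, 18, 21, 79]
So ans = [4, 83, 18, 21, 79]

Answer: [4, 83, 18, 21, 79]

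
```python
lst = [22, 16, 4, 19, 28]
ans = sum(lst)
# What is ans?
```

Trace:
`lst = [22, 16, 4, 19, 28]` → lst = [22, 16, 4, 19, 28]
`ans = sum(lst)` → ans = 89
So ans = 89

Answer: 89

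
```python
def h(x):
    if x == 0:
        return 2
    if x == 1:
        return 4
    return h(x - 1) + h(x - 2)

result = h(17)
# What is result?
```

Build up from base cases: h(0)=2, h(1)=4, h(2)=6, h(3)=10, h(4)=16, h(5)=26, h(6)=42, ..., h(17)=8362

Answer: 8362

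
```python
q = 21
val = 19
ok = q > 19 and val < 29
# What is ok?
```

Trace:
`q = 21` → q = 21
`val = 19` → val = 19
`ok = q > 19 and val < 29` → ok = True
So ok = True

Answer: True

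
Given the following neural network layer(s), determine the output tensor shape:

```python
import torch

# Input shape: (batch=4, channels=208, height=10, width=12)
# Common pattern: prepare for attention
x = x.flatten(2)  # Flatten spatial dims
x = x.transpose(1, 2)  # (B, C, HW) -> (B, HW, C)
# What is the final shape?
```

Input: (4, 208, 10, 12) -> after flatten(2): (4, 208, 120) -> Output: (4, 120, 208)

Answer: (4, 120, 208)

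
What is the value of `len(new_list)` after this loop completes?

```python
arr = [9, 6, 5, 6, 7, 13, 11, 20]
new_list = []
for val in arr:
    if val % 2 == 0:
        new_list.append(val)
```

Count even numbers in [9, 6, 5, 6, 7, 13, 11, 20]
`new_list` takes the values: [] → [6] → [6, 6] → [6, 6, 20]
So `len(new_list)` = 3

Answer: 3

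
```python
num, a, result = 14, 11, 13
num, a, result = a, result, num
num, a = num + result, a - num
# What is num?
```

Trace:
`num, a, result = 14, 11, 13` → num = 14; a = 11; result = 13
`num, a, result = a, result, num` → num = 11; a = 13; result = 14
`num, a = num + result, a - num` → num = 25; a = 2
So num = 25

Answer: 25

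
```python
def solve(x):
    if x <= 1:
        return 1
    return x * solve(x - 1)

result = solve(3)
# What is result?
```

solve(3) = 3 * 2 * 1 = 6

Answer: 6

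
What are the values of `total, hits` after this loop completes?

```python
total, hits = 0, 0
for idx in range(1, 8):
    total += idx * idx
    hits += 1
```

Sum of squares and count
`total, hits` takes the values: (0, 0) → (1, 0) → (1, 1) → (5, 1) → (5, 2) → (14, 2) → (14, 3) → (30, 3) → (30, 4) → (55, 4) → (55, 5) → (91, 5) → (91, 6) → (140, 6) → (140, 7)

Answer: 140, 7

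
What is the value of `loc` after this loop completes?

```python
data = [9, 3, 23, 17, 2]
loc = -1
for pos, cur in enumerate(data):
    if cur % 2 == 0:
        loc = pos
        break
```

First even number index in [9, 3, 23, 17, 2]
`loc` takes the values: -1 → 4

Answer: 4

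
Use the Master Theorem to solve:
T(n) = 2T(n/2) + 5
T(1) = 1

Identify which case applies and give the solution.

a=2, b=2, f(n)=5. log_2(2) = 1. Since c=0 < 1, Case 1 applies: T(n) = Θ(n^log_b(a)) = O(n).

Answer: O(n) - Case 1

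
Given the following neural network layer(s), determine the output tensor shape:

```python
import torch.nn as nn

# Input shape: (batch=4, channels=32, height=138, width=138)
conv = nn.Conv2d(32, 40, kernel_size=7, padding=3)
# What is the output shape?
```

Input: (4, 32, 138, 138) -> Output: (4, 40, 138, 138)

Answer: (4, 40, 138, 138)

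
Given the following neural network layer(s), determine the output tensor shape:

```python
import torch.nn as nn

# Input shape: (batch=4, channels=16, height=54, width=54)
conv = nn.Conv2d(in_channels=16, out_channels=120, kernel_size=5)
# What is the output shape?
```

Input: (4, 16, 54, 54) -> Output: (4, 120, 50, 50)

Answer: (4, 120, 50, 50)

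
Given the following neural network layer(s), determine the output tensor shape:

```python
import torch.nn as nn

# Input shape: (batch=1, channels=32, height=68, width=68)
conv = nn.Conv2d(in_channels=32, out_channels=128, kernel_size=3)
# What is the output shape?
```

Input: (1, 32, 68, 68) -> Output: (1, 128, 66, 66)

Answer: (1, 128, 66, 66)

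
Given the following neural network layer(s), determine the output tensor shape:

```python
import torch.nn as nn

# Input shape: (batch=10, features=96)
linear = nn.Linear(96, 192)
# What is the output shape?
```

Input: (10, 96) -> Output: (10, 192)

Answer: (10, 192)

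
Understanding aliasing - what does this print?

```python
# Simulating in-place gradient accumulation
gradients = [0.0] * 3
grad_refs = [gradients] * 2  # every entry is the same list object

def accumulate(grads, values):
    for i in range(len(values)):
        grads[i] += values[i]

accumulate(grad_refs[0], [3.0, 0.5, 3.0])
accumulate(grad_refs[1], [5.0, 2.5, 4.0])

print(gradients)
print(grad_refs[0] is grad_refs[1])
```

Key concept: gradient accumulation aliasing.
Step by step:
`gradients = [0.0] * 3` → gradients = [0.0, 0.0, 0.0]
`grad_refs = [gradients] * 2` → grad_refs = [[0.0, 0.0, 0.0], [0.0, 0.0, 0.0]]
`accumulate(grad_refs[0], [3.0, 0.5, 3.0])` → gradients = [3.0, 0.5, 3.0]; grad_refs = [[3.0, 0.5, 3.0], [3.0, 0.5, 3.0]]
`accumulate(grad_refs[1], [5.0, 2.5, 4.0])` → gradients = [8.0, 3.0, 7.0]; grad_refs = [[8.0, 3.0, 7.0], [8.0, 3.0, 7.0]]
`print(gradients)` → prints [8.0, 3.0, 7.0]
`print(grad_refs[0] is grad_refs[1])` → prints True

Answer:
[8.0, 3.0, 7.0]
True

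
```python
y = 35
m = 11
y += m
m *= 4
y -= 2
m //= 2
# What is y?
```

Trace:
`y = 35` → y = 35
`m = 11` → m = 11
`y += m` → y = 46
`m *= 4` → m = 44
`y -= 2` → y = 44
`m //= 2` → m = 22
So y = 44

Answer: 44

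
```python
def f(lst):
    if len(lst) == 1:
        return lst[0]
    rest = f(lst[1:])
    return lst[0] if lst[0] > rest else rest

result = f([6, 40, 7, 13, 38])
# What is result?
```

Recursive max over [6, 40, 7, 13, 38] = 40

Answer: 40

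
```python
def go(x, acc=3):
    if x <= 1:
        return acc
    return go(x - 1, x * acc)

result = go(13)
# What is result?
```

Accumulator trace (n, acc): (13, 3) -> (12, 39) -> (11, 468) -> (10, 5148) -> (9, 51480) -> (8, 463320) -> (7, 3706560) -> (6, 25945920) -> (5, 155675520) -> (4, 778377600) -> (3, 3113510400) -> (2, 9340531200) -> (1, 18681062400) -> return 18681062400

Answer: 18681062400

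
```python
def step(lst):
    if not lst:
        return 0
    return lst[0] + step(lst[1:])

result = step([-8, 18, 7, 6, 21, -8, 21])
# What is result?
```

(-8) + 18 + 7 + 6 + 21 + (-8) + 21 + 0 = 57

Answer: 57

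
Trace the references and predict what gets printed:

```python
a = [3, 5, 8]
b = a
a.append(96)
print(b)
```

Key concept: basic list aliasing.
Step by step:
`a = [3, 5, 8]` → a = [3, 5, 8]
`b = a` → b = [3, 5, 8] (same object as a)
`a.append(96)` → a = [3, 5, 8, 96] (same object as b); b = [3, 5, 8, 96] (same object as a)
`print(b)` → prints [3, 5, 8, 96]

Answer: [3, 5, 8, 96]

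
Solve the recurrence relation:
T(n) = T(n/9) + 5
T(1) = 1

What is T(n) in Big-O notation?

Each step divides n by 9 and adds 5. After log_9(n) steps we reach T(1)=1. So T(n) = 5·log_9(n) + 1 = O(log n).

Answer: O(log n)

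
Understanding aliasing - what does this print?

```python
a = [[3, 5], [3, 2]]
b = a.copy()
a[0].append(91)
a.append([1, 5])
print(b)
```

Key concept: shallow copy with nested lists.
Step by step:
`a = [[3, 5], [3, 2]]` → a = [[3, 5], [3, 2]]
`b = a.copy()` → b = [[3, 5], [3, 2]]
`a[0].append(91)` → a = [[3, 5, 91], [3, 2]]; b = [[3, 5, 91], [3, 2]]
`a.append([1, 5])` → a = [[3, 5, 91], [3, 2], [1, 5]]
`print(b)` → prints [[3, 5, 91], [3, 2]]

Answer: [[3, 5, 91], [3, 2]]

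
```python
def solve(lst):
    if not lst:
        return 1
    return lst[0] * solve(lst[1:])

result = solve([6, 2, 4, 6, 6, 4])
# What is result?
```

Product over [6, 2, 4, 6, 6, 4] = 6 * 2 * 4 * 6 * 6 * 4 = 6912

Answer: 6912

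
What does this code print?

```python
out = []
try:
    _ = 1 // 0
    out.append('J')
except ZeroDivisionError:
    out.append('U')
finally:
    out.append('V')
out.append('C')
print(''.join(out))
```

Execution trace: 'U' (except ZeroDivisionError) → 'V' (finally) → 'C' (after the try/except). Output: UVC

Answer: UVC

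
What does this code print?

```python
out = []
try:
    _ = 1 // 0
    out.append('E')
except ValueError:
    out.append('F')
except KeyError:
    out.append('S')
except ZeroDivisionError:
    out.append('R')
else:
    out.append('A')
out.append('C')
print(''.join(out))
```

Execution trace: 'R' (except ZeroDivisionError) → 'C' (after the try/except). Output: RC

Answer: RC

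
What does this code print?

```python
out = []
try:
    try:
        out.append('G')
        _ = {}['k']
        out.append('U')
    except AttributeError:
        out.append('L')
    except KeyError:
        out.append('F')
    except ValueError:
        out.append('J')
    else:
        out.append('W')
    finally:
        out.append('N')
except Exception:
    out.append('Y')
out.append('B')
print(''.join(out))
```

Execution trace: 'G' (inner try body) → 'F' (inner except KeyError) → 'N' (inner finally) → 'B' (after the try/except). Output: GFNB

Answer: GFNB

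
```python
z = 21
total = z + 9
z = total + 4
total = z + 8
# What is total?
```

Trace:
`z = 21` → z = 21
`total = z + 9` → total = 30
`z = total + 4` → z = 34
`total = z + 8` → total = 42
So total = 42

Answer: 42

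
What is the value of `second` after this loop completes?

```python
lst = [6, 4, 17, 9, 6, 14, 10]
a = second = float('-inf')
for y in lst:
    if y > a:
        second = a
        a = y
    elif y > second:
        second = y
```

Second largest (with repeats) in [6, 4, 17, 9, 6, 14, 10]
`second` takes the values: -inf → 4 → 6 → 9 → 14

Answer: 14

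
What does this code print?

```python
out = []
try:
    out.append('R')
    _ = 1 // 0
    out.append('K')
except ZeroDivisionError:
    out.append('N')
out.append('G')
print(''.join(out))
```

Execution trace: 'R' (try body) → 'N' (except ZeroDivisionError) → 'G' (after the try/except). Output: RNG

Answer: RNG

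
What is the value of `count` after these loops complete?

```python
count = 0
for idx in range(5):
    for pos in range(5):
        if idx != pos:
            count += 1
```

5² - 5 (exclude diagonal)
`count` takes the values: 0 → 1 → 2 → 3 → 4 → 5 → 6 → 7 → 8 → 9 → 10 → 11 → 12 → 13 → 14 → 15 → 16 → 17 → 18 → 19 → 20

Answer: 20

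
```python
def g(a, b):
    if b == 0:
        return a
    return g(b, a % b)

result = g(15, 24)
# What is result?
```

g(15, 24) -> g(24, 15) -> g(15, 9) -> g(9, 6) -> g(6, 3) -> g(3, 0) -> 3

Answer: 3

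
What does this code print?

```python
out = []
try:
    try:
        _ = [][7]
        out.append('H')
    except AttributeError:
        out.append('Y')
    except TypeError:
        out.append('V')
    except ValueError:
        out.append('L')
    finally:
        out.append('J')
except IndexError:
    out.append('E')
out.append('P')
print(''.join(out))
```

Execution trace: 'J' (finally) → 'E' (outer except IndexError) → 'P' (after the try/except). Output: JEP

Answer: JEP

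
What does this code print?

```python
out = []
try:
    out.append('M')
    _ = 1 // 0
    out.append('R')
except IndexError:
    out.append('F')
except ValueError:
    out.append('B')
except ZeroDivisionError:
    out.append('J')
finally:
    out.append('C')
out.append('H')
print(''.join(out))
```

Execution trace: 'M' (try body) → 'J' (except ZeroDivisionError) → 'C' (finally) → 'H' (after the try/except). Output: MJCH

Answer: MJCH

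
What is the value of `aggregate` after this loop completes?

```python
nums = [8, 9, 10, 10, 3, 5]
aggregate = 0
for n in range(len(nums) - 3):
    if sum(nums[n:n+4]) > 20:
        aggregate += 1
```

Count windows with sum > 20
`aggregate` takes the values: 0 → 1 → 2 → 3

Answer: 3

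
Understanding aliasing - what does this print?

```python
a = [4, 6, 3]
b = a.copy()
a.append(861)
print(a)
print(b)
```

Key concept: list.copy() creates independent copy.
Step by step:
`a = [4, 6, 3]` → a = [4, 6, 3]
`b = a.copy()` → b = [4, 6, 3]
`a.append(861)` → a = [4, 6, 3, 861]
`print(a)` → prints [4, 6, 3, 861]
`print(b)` → prints [4, 6, 3]

Answer:
[4, 6, 3, 861]
[4, 6, 3]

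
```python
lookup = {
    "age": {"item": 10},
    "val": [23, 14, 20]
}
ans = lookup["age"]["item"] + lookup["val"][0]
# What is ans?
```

Trace:
`lookup = { ...` → lookup = {'age': {'item': 10}, 'val': [23, 14, 20]}
`ans = lookup["age"]["item"] + lookup["val"][0]` → ans = 33
So ans = 33

Answer: 33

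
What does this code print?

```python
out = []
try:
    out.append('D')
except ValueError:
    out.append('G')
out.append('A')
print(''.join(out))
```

Execution trace: 'D' (try body, no exception) → 'A' (after the try/except). Output: DA

Answer: DA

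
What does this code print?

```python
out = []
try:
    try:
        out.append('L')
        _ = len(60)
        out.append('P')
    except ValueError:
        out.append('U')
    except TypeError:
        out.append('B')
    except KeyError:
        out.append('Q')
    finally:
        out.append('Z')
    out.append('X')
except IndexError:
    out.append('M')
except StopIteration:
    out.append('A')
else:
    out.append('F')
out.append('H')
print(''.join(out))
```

Execution trace: 'L' (inner try body) → 'B' (inner except TypeError) → 'Z' (inner finally) → 'X' (try body, no exception) → 'F' (else) → 'H' (after the try/except). Output: LBZXFH

Answer: LBZXFH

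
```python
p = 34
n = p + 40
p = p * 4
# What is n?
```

Trace:
`p = 34` → p = 34
`n = p + 40` → n = 74
`p = p * 4` → p = 136
So n = 74

Answer: 74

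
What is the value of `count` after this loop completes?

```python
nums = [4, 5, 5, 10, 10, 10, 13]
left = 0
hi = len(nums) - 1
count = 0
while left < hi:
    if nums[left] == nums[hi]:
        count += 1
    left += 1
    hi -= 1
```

Count matching pairs from ends
`count` takes the values: 0

Answer: 0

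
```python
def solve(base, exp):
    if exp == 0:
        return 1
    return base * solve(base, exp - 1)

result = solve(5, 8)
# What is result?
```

solve(5, 8) = 5 * 5 * 5 * 5 * 5 * 5 * 5 * 5 = 390625

Answer: 390625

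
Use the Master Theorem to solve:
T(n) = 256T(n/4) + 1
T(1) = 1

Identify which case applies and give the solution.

a=256, b=4, f(n)=1. log_4(256) = 4. Since c=0 < 4, Case 1 applies: T(n) = Θ(n^log_b(a)) = O(n^4).

Answer: O(n^4) - Case 1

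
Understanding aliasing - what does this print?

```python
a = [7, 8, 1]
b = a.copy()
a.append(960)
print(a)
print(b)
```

Key concept: list.copy() creates independent copy.
Step by step:
`a = [7, 8, 1]` → a = [7, 8, 1]
`b = a.copy()` → b = [7, 8, 1]
`a.append(960)` → a = [7, 8, 1, 960]
`print(a)` → prints [7, 8, 1, 960]
`print(b)` → prints [7, 8, 1]

Answer:
[7, 8, 1, 960]
[7, 8, 1]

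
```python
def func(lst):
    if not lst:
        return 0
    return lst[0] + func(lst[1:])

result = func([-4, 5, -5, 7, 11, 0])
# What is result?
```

(-4) + 5 + (-5) + 7 + 11 + 0 + 0 = 14

Answer: 14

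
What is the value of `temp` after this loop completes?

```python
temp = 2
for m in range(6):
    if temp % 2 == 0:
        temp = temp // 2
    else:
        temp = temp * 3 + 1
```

Collatz-style transformation from 2
`temp` takes the values: 2 → 1 → 4 → 2 → 1 → 4 → 2

Answer: 2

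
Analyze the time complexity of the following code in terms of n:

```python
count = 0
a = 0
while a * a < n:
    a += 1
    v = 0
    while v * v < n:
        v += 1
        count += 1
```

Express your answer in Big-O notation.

Each loop level contributes: √n × √n. Multiplying the contributions gives O(n).

Answer: O(n)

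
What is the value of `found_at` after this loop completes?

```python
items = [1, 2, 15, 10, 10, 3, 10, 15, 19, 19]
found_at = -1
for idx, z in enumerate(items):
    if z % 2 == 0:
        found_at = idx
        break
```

First even number index in [1, 2, 15, 10, 10, 3, 10, 15, 19, 19]
`found_at` takes the values: -1 → 1

Answer: 1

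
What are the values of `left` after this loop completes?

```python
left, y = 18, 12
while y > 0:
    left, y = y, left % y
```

GCD of 18 and 12
`left` takes the values: 18 → 12 → 6

Answer: 6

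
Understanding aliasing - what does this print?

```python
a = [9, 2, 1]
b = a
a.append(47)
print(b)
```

Key concept: basic list aliasing.
Step by step:
`a = [9, 2, 1]` → a = [9, 2, 1]
`b = a` → b = [9, 2, 1] (same object as a)
`a.append(47)` → a = [9, 2, 1, 47] (same object as b); b = [9, 2, 1, 47] (same object as a)
`print(b)` → prints [9, 2, 1, 47]

Answer: [9, 2, 1, 47]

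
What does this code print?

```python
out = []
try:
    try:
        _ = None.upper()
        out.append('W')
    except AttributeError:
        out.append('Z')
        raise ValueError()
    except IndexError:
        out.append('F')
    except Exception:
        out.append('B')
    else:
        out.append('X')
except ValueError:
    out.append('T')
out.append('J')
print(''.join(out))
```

Execution trace: 'Z' (except AttributeError) → 'T' (outer except ValueError) → 'J' (after the try/except). Output: ZTJ

Answer: ZTJ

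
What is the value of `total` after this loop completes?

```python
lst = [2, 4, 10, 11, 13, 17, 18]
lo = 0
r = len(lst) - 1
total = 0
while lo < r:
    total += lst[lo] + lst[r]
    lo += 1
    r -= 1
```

Sum of pairs from ends
`total` takes the values: 0 → 20 → 41 → 64

Answer: 64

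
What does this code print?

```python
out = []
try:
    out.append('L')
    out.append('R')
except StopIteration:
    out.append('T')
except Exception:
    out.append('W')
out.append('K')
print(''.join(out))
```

Execution trace: 'L' (try body) → 'R' (try body, no exception) → 'K' (after the try/except). Output: LRK

Answer: LRK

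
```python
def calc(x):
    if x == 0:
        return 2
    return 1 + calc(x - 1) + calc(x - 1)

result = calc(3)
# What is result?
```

calc(x) = 1 + 2·calc(x-1), calc(0)=2. Closed form: (2+1)·2^3 - 1 = 23.

Answer: 23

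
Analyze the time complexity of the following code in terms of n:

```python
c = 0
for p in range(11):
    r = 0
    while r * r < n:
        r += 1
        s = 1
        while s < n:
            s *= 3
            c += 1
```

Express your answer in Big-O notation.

Each loop level contributes: 1 × √n × log n. Multiplying the contributions gives O(√n log n).

Answer: O(√n log n)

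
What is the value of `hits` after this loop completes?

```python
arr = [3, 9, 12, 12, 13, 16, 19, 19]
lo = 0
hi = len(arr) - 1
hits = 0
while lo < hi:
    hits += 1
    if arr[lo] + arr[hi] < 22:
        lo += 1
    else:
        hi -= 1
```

Steps to find pair summing to 22
`hits` takes the values: 0 → 1 → 2 → 3 → 4 → 5 → 6 → 7

Answer: 7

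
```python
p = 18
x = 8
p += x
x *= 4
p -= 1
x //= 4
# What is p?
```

Trace:
`p = 18` → p = 18
`x = 8` → x = 8
`p += x` → p = 26
`x *= 4` → x = 32
`p -= 1` → p = 25
`x //= 4` → x = 8
So p = 25

Answer: 25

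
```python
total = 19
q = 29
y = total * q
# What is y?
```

Trace:
`total = 19` → total = 19
`q = 29` → q = 29
`y = total * q` → y = 551
So y = 551

Answer: 551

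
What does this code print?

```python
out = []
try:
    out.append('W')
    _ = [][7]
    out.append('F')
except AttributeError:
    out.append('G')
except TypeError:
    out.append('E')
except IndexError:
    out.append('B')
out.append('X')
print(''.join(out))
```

Execution trace: 'W' (try body) → 'B' (except IndexError) → 'X' (after the try/except). Output: WBX

Answer: WBX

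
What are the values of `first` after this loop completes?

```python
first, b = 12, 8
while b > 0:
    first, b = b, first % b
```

GCD of 12 and 8
`first` takes the values: 12 → 8 → 4

Answer: 4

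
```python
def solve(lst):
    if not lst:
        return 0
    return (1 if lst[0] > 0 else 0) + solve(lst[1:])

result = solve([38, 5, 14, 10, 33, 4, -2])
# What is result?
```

Count of positive elements in [38, 5, 14, 10, 33, 4, -2] = 6

Answer: 6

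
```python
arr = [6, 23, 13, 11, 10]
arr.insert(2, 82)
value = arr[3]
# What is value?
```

Trace:
`arr = [6, 23, 13, 11, 10]` → arr = [6, 23, 13, 11, 10]
`arr.insert(2, 82)` → arr = [6, 23, 82, 13, 11, 10]
`value = arr[3]` → value = 13
So value = 13

Answer: 13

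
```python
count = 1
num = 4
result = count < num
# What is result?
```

Trace:
`count = 1` → count = 1
`num = 4` → num = 4
`result = count < num` → result = True
So result = True

Answer: True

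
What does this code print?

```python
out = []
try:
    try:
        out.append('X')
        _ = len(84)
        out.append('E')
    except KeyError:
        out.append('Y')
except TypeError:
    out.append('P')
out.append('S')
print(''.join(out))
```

Execution trace: 'X' (try body) → 'P' (outer except TypeError) → 'S' (after the try/except). Output: XPS

Answer: XPS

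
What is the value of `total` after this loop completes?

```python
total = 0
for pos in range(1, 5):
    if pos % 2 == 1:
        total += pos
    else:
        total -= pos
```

Add odd, subtract even
`total` takes the values: 0 → 1 → -1 → 2 → -2

Answer: -2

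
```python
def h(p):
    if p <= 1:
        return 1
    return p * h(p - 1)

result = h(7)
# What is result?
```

h(7) = 7 * 6 * 5 * 4 * 3 * 2 * 1 = 5040

Answer: 5040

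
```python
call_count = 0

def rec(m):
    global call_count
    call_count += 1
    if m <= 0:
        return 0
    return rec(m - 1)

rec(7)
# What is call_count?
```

Linear recursion stepping by 1: 8 calls from m=7 down to ≤0.

Answer: 8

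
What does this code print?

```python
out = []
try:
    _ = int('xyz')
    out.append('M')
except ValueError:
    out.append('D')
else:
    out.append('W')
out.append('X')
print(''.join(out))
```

Execution trace: 'D' (except ValueError) → 'X' (after the try/except). Output: DX

Answer: DX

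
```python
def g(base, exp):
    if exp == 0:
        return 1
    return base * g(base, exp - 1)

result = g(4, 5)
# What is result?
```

g(4, 5) = 4 * 4 * 4 * 4 * 4 = 1024

Answer: 1024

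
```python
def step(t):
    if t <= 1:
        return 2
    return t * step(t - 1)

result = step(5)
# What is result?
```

step(5) = 5 * 4 * 3 * 2 * 2 = 240

Answer: 240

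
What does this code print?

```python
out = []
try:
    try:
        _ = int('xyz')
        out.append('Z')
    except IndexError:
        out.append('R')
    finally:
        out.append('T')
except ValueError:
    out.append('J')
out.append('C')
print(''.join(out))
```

Execution trace: 'T' (inner finally) → 'J' (outer except ValueError) → 'C' (after the try/except). Output: TJC

Answer: TJC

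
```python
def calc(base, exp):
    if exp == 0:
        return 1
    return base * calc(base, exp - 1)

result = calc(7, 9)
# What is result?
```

calc(7, 9) = 7 * 7 * 7 * 7 * 7 * 7 * 7 * 7 * 7 = 40353607

Answer: 40353607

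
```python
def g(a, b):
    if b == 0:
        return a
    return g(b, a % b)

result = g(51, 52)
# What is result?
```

g(51, 52) -> g(52, 51) -> g(51, 1) -> g(1, 0) -> 1

Answer: 1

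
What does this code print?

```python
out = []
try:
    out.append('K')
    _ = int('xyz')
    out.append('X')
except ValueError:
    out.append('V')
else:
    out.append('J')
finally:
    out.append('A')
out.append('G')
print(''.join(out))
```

Execution trace: 'K' (try body) → 'V' (except ValueError) → 'A' (finally) → 'G' (after the try/except). Output: KVAG

Answer: KVAG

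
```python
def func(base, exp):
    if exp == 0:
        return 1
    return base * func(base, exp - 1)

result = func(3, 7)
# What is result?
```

func(3, 7) = 3 * 3 * 3 * 3 * 3 * 3 * 3 = 2187

Answer: 2187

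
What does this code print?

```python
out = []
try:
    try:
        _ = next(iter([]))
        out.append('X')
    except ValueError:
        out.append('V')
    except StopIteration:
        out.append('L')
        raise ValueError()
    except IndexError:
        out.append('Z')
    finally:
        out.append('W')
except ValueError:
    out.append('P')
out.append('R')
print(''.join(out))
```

Execution trace: 'L' (inner except StopIteration) → 'W' (inner finally) → 'P' (outer except ValueError) → 'R' (after the try/except). Output: LWPR

Answer: LWPR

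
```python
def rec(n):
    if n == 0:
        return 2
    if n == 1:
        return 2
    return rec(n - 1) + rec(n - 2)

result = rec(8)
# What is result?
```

Build up from base cases: rec(0)=2, rec(1)=2, rec(2)=4, rec(3)=6, rec(4)=10, rec(5)=16, rec(6)=26, ..., rec(8)=68

Answer: 68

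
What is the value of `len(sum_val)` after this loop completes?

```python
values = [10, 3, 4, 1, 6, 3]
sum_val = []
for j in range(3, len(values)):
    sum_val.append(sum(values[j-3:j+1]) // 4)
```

Number of 4-element averages
`sum_val` takes the values: [] → [4] → [4, 3] → [4, 3, 3]
So `len(sum_val)` = 3

Answer: 3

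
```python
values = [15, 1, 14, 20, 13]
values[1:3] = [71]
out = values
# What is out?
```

Trace:
`values = [15, 1, 14, 20, 13]` → values = [15, 1, 14, 20, 13]
`values[1:3] = [71]` → values = [15, 71, 20, 13]
`out = values` → out = [15, 71, 20, 13]
So out = [15, 71, 20, 13]

Answer: [15, 71, 20, 13]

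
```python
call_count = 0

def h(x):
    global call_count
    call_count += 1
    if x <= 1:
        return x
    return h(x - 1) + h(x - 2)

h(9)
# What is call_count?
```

Calls(x) = 1 + Calls(x-1) + Calls(x-2); Calls(0)=Calls(1)=1. For x=9 this gives 109.

Answer: 109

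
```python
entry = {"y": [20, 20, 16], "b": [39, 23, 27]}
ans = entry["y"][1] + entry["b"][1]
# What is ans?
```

Trace:
`entry = {"y": [20, 20, 16], "b": [39, 23, 27]}` → entry = {'y': [20, 20, 16], 'b': [39, 23, 27]}
`ans = entry["y"][1] + entry["b"][1]` → ans = 43
So ans = 43

Answer: 43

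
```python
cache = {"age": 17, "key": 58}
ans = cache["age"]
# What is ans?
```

Trace:
`cache = {"age": 17, "key": 58}` → cache = {'age': 17, 'key': 58}
`ans = cache["age"]` → ans = 17
So ans = 17

Answer: 17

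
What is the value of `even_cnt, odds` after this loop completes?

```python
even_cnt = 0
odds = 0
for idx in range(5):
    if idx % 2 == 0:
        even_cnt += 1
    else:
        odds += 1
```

Count evens and odds in range(5)
`even_cnt, odds` takes the values: (0, 0) → (1, 0) → (1, 1) → (2, 1) → (2, 2) → (3, 2)

Answer: 3, 2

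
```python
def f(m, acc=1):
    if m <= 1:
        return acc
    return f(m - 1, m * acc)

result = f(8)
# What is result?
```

Accumulator trace (n, acc): (8, 1) -> (7, 8) -> (6, 56) -> (5, 336) -> (4, 1680) -> (3, 6720) -> (2, 20160) -> (1, 40320) -> return 40320

Answer: 40320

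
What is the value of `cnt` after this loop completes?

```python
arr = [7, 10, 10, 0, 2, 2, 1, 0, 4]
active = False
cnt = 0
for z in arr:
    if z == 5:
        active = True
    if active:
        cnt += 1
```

Count elements after first 5 in [7, 10, 10, 0, 2, 2, 1, 0, 4]
`cnt` takes the values: 0

Answer: 0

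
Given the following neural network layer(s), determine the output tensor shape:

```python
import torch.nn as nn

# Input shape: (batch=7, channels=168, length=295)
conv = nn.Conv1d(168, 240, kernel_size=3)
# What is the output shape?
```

Input: (7, 168, 295) -> Output: (7, 240, 293)

Answer: (7, 240, 293)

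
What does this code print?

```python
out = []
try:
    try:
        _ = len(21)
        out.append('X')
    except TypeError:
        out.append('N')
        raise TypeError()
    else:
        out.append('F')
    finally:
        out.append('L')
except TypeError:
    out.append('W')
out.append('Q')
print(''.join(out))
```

Execution trace: 'N' (inner except TypeError) → 'L' (inner finally) → 'W' (outer except TypeError) → 'Q' (after the try/except). Output: NLWQ

Answer: NLWQ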